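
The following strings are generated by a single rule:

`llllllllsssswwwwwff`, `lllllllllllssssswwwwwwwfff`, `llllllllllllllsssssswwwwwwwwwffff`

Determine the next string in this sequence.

lllllllllllllllllssssssswwwwwwwwwwwfffff

Term n consists of 3n+2 l's, followed by n+2 s's, followed by 2n+1 w's, followed by n f's, where the shown terms are n = 2, 3, 4.
Setting n = 5 gives 17, 7, 11, 5 characters in each block.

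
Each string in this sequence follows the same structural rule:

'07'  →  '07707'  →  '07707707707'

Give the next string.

Each string is two copies of the previous one joined by '7'.
One more doubling of 07707707707 gives the answer.

07707707707707707707707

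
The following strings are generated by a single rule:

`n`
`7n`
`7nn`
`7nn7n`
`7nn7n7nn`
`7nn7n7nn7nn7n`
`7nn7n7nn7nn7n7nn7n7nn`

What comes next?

Each term (from the third on) is the previous term followed by the one before it: term 3 = 7n·n = 7nn.
Continuing: 7nn7n7nn7nn7n7nn7n7nn · 7nn7n7nn7nn7n gives term 8.

7nn7n7nn7nn7n7nn7n7nn7nn7n7nn7nn7n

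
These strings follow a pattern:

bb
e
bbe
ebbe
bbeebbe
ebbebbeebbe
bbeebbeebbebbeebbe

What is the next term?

ebbebbeebbebbeebbeebbebbeebbe

This is a Fibonacci-style word recurrence s(k) = s(k−2)·s(k−1): e.g. bb·e = bbe.
The next term joins ebbebbeebbe and bbeebbeebbebbeebbe.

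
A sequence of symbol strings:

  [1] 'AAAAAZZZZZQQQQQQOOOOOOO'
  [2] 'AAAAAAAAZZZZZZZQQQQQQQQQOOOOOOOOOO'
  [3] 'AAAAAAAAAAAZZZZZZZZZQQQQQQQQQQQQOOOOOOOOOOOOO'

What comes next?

AAAAAAAAAAAAAAZZZZZZZZZZZQQQQQQQQQQQQQQQOOOOOOOOOOOOOOOO

The n-th term is 3n-1 A's then 2n+1 Z's then 3n Q's then 3n+1 O's, where the shown terms are n = 2, 3, 4.
At n = 5 the blocks have lengths 14, 11, 15, 16.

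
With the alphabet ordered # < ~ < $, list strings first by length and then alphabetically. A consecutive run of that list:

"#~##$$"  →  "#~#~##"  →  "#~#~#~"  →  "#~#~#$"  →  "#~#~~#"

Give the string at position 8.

Advancing 3 positions from #~#~~# through #~#~~# → #~#~~~ → #~#~~$ reaches term 8.

#~#~$#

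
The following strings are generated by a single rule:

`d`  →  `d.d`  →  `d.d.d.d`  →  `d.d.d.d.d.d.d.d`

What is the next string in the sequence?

s(k+1) = s(k)·.·s(k) — each term doubles the last with '.' between the halves.
So the next term is two copies of d.d.d.d.d.d.d.d with '.' between the halves.

d.d.d.d.d.d.d.d.d.d.d.d.d.d.d.d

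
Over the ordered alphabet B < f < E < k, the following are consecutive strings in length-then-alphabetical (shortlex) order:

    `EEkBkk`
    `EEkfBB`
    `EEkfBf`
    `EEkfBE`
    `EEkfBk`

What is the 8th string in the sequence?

EEkffE

Stepping forward 3 times from EEkfBk: EEkfBk → EEkffB → EEkfff, then the target.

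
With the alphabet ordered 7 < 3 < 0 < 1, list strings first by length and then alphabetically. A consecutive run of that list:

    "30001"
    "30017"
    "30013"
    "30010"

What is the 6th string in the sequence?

30177

Stepping forward 2 times from 30010: 30010 → 30011, then the target.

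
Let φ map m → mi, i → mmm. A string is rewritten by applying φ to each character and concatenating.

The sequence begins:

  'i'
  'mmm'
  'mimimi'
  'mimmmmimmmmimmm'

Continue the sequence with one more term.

mimmmmimimimimmmmimimimimmmmimimi

φ(mimmmmimmmmimmm) expands symbol-by-symbol to mi mmm mi mi mi mi mmm mi mi mi mi mmm mi mi mi; joining the 15 pieces gives the next term.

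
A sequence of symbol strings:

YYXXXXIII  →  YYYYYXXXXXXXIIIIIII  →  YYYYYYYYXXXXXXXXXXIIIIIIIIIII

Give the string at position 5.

YYYYYYYYYYYYYYXXXXXXXXXXXXXXXXIIIIIIIIIIIIIIIIIII

Term n consists of 3n-1 Y's, followed by 3n+1 X's, followed by 4n-1 I's (n = 1, 2, …).
Setting n = 5 gives 14, 16, 19 characters in each block.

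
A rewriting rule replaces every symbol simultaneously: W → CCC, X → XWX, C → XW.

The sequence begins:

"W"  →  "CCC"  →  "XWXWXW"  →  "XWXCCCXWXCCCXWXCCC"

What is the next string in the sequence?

Rewriting the 18 symbols of XWXCCCXWXCCCXWXCCC one by one yields XWX CCC XWX XW XW XW XWX CCC XWX XW XW XW XWX CCC XWX XW XW XW; concatenated:

XWXCCCXWXXWXWXWXWXCCCXWXXWXWXWXWXCCCXWXXWXWXW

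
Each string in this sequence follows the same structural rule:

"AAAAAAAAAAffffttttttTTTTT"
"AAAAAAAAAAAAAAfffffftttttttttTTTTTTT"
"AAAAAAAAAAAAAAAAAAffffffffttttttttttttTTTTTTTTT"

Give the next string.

AAAAAAAAAAAAAAAAAAAAAAfffffffffftttttttttttttttTTTTTTTTTTT

Term n consists of 4n+2 A's, followed by 2n f's, followed by 3n t's, followed by 2n+1 T's, where the shown terms are n = 2, 3, 4.
Setting n = 5 gives 22, 10, 15, 11 characters in each block.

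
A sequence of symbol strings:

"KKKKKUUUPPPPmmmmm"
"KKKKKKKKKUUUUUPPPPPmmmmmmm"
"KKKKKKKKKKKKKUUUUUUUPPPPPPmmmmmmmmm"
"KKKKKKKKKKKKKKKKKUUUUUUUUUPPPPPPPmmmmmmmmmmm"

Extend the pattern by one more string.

KKKKKKKKKKKKKKKKKKKKKUUUUUUUUUUUPPPPPPPPmmmmmmmmmmmmm

Reading off run lengths: K runs 5, 9, 13, 17; U runs 3, 5, 7, 9; P runs 4, 5, 6, 7; m runs 5, 7, 9, 11 — each is linear in n (n = 1, 2, …).
At n = 5 the blocks have lengths 21, 11, 8, 13.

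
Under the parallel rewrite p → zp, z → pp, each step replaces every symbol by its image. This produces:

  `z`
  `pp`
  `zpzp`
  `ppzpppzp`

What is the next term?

zpzpppzpzpzpppzp

Expanding ppzpppzp: p→zp, p→zp, z→pp, p→zp, p→zp, p→zp, z→pp, p→zp. Concatenated: zp zp pp zp zp zp pp zp.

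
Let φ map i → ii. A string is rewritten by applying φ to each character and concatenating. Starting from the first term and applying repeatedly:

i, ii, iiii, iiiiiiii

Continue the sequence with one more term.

Expanding iiiiiiii: i→ii, i→ii, i→ii, i→ii, i→ii, i→ii, i→ii, i→ii. Concatenated: ii ii ii ii ii ii ii ii.

iiiiiiiiiiiiiiii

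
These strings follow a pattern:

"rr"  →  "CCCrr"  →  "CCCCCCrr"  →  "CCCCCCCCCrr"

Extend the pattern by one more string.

The strings grow by a fixed prefix CCC each time.
Applying this once more to CCCCCCCCCrr:

CCCCCCCCCCCCrr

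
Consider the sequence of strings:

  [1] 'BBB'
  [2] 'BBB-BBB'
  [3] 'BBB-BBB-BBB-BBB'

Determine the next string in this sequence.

Each string is two copies of the previous one joined by '-'.
Doubling BBB-BBB-BBB-BBB with '-' between the halves:

BBB-BBB-BBB-BBB-BBB-BBB-BBB-BBB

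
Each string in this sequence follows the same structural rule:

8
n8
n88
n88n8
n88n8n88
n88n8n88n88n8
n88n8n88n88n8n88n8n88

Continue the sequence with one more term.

This is a Fibonacci-style word recurrence s(k) = s(k−1)·s(k−2): e.g. n8·8 = n88.
Continuing: n88n8n88n88n8n88n8n88 · n88n8n88n88n8 gives term 8.

n88n8n88n88n8n88n8n88n88n8n88n88n8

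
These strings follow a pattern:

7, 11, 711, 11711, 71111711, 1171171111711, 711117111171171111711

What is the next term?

1171171111711711117111171171111711

Each term (from the third on) is the two preceding terms concatenated in order: term 3 = 7·11 = 711.
Continuing: 1171171111711 · 711117111171171111711 gives term 8.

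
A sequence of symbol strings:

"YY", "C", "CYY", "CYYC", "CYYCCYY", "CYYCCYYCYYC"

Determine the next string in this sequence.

This is a Fibonacci-style word recurrence s(k) = s(k−1)·s(k−2): e.g. C·YY = CYY.
Continuing: CYYCCYYCYYC · CYYCCYY gives term 7.

CYYCCYYCYYCCYYCCYY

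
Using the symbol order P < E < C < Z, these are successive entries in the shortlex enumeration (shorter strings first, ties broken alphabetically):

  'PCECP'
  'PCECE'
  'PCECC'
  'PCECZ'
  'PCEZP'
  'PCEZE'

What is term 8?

PCEZZ

Stepping forward 2 times from PCEZE: PCEZE → PCEZC, then the target.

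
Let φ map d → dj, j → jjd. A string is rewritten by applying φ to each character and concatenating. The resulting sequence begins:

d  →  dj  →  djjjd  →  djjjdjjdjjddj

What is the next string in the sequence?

Applying the rule to each of the 13 symbols of djjjdjjdjjddj gives the pieces dj jjd jjd jjd dj jjd jjd dj jjd jjd dj dj jjd, which concatenate to the answer.

djjjdjjdjjddjjjdjjddjjjdjjddjdjjjd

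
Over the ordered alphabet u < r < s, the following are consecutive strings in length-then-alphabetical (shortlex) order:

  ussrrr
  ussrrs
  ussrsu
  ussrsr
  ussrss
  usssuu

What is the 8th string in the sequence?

Continuing the enumeration 2 steps past usssuu: usssuu → usssur → (answer).

usssus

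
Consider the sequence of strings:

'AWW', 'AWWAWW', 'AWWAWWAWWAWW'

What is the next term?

Each string is two copies of the previous one concatenated.
Doubling AWWAWWAWWAWW:

AWWAWWAWWAWWAWWAWWAWWAWW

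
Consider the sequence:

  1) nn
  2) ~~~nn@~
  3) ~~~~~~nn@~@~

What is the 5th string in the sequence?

Each term wraps the previous one in ~~~ on the left and @~ on the right.
From ~~~~~~nn@~@~, 2 further steps: ~~~~~~nn@~@~ → ~~~~~~~~~nn@~@~@~ → (answer).

~~~~~~~~~~~~nn@~@~@~@~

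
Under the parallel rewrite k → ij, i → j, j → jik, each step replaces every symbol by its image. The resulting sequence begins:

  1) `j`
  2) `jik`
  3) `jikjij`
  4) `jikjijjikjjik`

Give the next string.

Applying the rule to each of the 13 symbols of jikjijjikjjik gives the pieces jik j ij jik j jik jik j ij jik jik j ij, which concatenate to the answer.

jikjijjikjjikjikjijjikjikjij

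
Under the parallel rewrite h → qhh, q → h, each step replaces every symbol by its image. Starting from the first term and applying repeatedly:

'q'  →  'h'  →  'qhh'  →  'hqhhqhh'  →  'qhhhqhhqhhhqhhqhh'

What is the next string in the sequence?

Rewriting the 17 symbols of qhhhqhhqhhhqhhqhh one by one yields h qhh qhh qhh h qhh qhh h qhh qhh qhh h qhh qhh h qhh qhh; concatenated:

hqhhqhhqhhhqhhqhhhqhhqhhqhhhqhhqhhhqhhqhh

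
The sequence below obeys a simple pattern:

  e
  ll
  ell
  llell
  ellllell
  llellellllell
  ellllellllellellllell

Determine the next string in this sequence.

llellellllellellllellllellellllell

From term 3 onward, concatenate the second-to-last term with the last: e·ll = ell, ll·ell = llell, …
So term 8 is llellellllell·ellllellllellellllell.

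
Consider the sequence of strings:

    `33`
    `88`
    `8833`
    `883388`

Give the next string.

This is a Fibonacci-style word recurrence s(k) = s(k−1)·s(k−2): e.g. 88·33 = 8833.
So term 5 is 883388·8833.

8833888833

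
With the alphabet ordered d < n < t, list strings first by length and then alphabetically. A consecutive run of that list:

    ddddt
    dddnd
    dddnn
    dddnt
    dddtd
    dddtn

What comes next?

The successor of dddtn increments the rightmost position that isn't already t and resets every position after it to d.

dddtt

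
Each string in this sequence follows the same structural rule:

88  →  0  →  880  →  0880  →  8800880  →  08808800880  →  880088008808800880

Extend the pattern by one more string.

From term 3 onward, concatenate the second-to-last term with the last: 88·0 = 880, 0·880 = 0880, …
So term 8 is 08808800880·880088008808800880.

08808800880880088008808800880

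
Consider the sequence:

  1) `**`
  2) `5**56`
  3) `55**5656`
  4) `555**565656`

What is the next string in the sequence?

Each term wraps the previous one in 5 on the left and 56 on the right.
So the next term is 5·555**565656·56.

5555**56565656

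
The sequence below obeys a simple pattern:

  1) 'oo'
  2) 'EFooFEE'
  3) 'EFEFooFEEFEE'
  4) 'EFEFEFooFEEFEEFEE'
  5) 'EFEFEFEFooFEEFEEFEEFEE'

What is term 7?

EFEFEFEFEFEFooFEEFEEFEEFEEFEEFEE

Every step adds EF to the front and FEE to the end of the previous string.
From EFEFEFEFooFEEFEEFEEFEE, 2 further steps: EFEFEFEFooFEEFEEFEEFEE → EFEFEFEFEFooFEEFEEFEEFEEFEE → (answer).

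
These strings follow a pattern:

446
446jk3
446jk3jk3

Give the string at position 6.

446jk3jk3jk3jk3jk3

Every step adds jk3 to the end: s(k+1) = s(k)·jk3.
From 446jk3jk3, 3 further steps: 446jk3jk3 → 446jk3jk3jk3 → 446jk3jk3jk3jk3 → (answer).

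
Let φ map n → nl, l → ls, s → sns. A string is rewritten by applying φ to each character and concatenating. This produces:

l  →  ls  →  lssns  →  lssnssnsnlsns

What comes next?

Rewriting the 13 symbols of lssnssnsnlsns one by one yields ls sns sns nl sns sns nl sns nl ls sns nl sns; concatenated:

lssnssnsnlsnssnsnlsnsnllssnsnlsns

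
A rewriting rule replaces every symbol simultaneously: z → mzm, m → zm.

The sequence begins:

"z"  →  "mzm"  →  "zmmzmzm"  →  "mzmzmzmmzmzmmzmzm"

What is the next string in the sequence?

Rewriting the 17 symbols of mzmzmzmmzmzmmzmzm one by one yields zm mzm zm mzm zm mzm zm zm mzm zm mzm zm zm mzm zm mzm zm; concatenated:

zmmzmzmmzmzmmzmzmzmmzmzmmzmzmzmmzmzmmzmzm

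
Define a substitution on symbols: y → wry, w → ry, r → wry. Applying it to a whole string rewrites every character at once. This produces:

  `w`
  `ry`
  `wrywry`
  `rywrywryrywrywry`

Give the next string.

wrywryrywrywryrywrywrywrywryrywrywryrywrywry

Replace each of the 16 characters of rywrywryrywrywry in place — wry wry ry wry wry ry wry wry wry wry ry wry wry ry wry wry — and concatenate.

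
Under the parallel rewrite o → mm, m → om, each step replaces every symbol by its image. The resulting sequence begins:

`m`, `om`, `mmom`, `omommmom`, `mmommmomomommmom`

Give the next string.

omommmomomommmommmommmomomommmom

Applying the rule to each of the 16 symbols of mmommmomomommmom gives the pieces om om mm om om om mm om mm om mm om om om mm om, which concatenate to the answer.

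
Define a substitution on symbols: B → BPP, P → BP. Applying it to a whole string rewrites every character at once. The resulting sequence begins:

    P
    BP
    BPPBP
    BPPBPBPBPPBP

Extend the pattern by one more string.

Rewriting each symbol of BPPBPBPBPPBP: B→BPP, P→BP, P→BP, B→BPP, P→BP, B→BPP, P→BP, B→BPP, P→BP, P→BP, B→BPP, P→BP, which concatenates to BPP BP BP BPP BP BPP BP BPP BP BP BPP BP.

BPPBPBPBPPBPBPPBPBPPBPBPBPPBP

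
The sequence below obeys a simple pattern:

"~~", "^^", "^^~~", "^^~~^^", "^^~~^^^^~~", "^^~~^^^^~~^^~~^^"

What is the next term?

^^~~^^^^~~^^~~^^^^~~^^^^~~

This is a Fibonacci-style word recurrence s(k) = s(k−1)·s(k−2): e.g. ^^·~~ = ^^~~.
The next term joins ^^~~^^^^~~^^~~^^ and ^^~~^^^^~~.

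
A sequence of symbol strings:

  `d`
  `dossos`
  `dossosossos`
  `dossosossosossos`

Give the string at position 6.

The strings grow by a fixed suffix ossos each time.
From dossosossosossos, 2 further steps: dossosossosossos → dossosossosossosossos → (answer).

dossosossosossosossosossos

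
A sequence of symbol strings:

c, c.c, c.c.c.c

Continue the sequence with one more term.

Every step duplicates the string with '.' between the halves.
So the next term is two copies of c.c.c.c with '.' between the halves.

c.c.c.c.c.c.c.c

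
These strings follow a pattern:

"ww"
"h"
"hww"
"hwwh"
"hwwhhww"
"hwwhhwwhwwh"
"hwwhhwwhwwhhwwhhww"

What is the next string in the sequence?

From term 3 onward, concatenate the last term with the second-to-last: h·ww = hww, hww·h = hwwh, …
So term 8 is hwwhhwwhwwhhwwhhww·hwwhhwwhwwh.

hwwhhwwhwwhhwwhhwwhwwhhwwhwwh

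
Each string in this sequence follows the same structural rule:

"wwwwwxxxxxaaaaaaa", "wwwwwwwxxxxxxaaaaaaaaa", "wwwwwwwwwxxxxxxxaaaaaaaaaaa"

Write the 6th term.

Each string has the form w^{2n+1} x^{n+3} a^{2n+3}, where the shown terms are n = 2, 3, 4.
Setting n = 7 gives 15, 10, 17 characters in each block.

wwwwwwwwwwwwwwwxxxxxxxxxxaaaaaaaaaaaaaaaaa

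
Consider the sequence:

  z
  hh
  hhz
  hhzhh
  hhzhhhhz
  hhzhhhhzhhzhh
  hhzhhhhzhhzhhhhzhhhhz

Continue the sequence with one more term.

This is a Fibonacci-style word recurrence s(k) = s(k−1)·s(k−2): e.g. hh·z = hhz.
So term 8 is hhzhhhhzhhzhhhhzhhhhz·hhzhhhhzhhzhh.

hhzhhhhzhhzhhhhzhhhhzhhzhhhhzhhzhh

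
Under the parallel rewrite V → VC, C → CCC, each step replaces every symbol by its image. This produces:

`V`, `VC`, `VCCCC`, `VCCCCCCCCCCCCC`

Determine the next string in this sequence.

VCCCCCCCCCCCCCCCCCCCCCCCCCCCCCCCCCCCCCCCC

φ(VCCCCCCCCCCCCC) expands symbol-by-symbol to VC CCC CCC CCC CCC CCC CCC CCC CCC CCC CCC CCC CCC CCC; joining the 14 pieces gives the next term.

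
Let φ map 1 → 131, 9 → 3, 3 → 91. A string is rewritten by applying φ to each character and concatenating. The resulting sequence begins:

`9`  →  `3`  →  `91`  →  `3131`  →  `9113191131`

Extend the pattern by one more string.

Apply φ to 9113191131 symbol by symbol: 9→3, 1→131, 1→131, 3→91, 1→131, 9→3, 1→131, 1→131, 3→91, 1→131; joined: 3 131 131 91 131 3 131 131 91 131.

313113191131313113191131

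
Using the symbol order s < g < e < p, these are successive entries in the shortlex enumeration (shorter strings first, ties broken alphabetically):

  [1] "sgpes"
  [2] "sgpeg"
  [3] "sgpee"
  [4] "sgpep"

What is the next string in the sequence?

sgpps

Find the rightmost character of sgpep below p, bump it to the next letter, and reset everything to its right to s.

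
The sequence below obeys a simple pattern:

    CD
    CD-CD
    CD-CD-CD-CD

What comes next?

CD-CD-CD-CD-CD-CD-CD-CD

s(k+1) = s(k)·-·s(k) — each term doubles the last with '-' between the halves.
So the next term is two copies of CD-CD-CD-CD with '-' between the halves.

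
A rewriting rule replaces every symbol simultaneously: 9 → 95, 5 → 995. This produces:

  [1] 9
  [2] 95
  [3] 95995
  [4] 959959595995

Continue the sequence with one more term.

Rewriting each symbol of 959959595995: 9→95, 5→995, 9→95, 9→95, 5→995, 9→95, 5→995, 9→95, 5→995, 9→95, 9→95, 5→995, which concatenates to 95 995 95 95 995 95 995 95 995 95 95 995.

95995959599595995959959595995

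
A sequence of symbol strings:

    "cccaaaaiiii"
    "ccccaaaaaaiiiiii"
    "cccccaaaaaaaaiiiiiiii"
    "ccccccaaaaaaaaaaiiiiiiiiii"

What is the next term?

cccccccaaaaaaaaaaaaiiiiiiiiiiii

The n-th term is n+1 c's then 2n a's then 2n i's, where the shown terms are n = 2, 3, 4, 5.
At n = 6 the blocks have lengths 7, 12, 12.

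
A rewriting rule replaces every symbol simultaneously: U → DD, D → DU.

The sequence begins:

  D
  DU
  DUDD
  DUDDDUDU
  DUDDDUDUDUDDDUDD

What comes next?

DUDDDUDUDUDDDUDDDUDDDUDUDUDDDUDU

Replace each of the 16 characters of DUDDDUDUDUDDDUDD in place — DU DD DU DU DU DD DU DD DU DD DU DU DU DD DU DU — and concatenate.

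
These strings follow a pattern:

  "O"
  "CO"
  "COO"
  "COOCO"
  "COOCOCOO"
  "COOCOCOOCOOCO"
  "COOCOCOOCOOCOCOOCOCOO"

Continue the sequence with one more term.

COOCOCOOCOOCOCOOCOCOOCOOCOCOOCOOCO

This is a Fibonacci-style word recurrence s(k) = s(k−1)·s(k−2): e.g. CO·O = COO.
Continuing: COOCOCOOCOOCOCOOCOCOO · COOCOCOOCOOCO gives term 8.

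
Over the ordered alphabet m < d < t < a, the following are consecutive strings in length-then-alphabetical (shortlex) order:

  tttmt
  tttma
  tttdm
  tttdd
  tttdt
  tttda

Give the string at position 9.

ttttt

Stepping forward 3 times from tttda: tttda → ttttm → ttttd, then the target.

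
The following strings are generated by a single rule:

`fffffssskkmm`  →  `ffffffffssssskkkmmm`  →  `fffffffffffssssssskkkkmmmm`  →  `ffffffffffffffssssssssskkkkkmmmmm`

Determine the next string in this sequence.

The n-th term is 3n+2 f's then 2n+1 s's then n+1 k's then n+1 m's (n = 1, 2, …).
Setting n = 5 gives 17, 11, 6, 6 characters in each block.

fffffffffffffffffssssssssssskkkkkkmmmmmm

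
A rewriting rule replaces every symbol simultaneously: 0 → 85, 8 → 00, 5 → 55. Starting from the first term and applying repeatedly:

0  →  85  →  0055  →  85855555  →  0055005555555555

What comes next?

Rewriting the 16 symbols of 0055005555555555 one by one yields 85 85 55 55 85 85 55 55 55 55 55 55 55 55 55 55; concatenated:

85855555858555555555555555555555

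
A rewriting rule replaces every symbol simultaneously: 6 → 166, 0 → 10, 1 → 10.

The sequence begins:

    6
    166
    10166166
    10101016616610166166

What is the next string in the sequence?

101010101010101661661016616610101016616610166166

Replace each of the 20 characters of 10101016616610166166 in place — 10 10 10 10 10 10 10 166 166 10 166 166 10 10 10 166 166 10 166 166 — and concatenate.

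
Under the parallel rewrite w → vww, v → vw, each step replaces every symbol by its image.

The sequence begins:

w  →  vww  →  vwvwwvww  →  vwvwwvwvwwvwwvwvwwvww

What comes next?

Rewriting the 21 symbols of vwvwwvwvwwvwwvwvwwvww one by one yields vw vww vw vww vww vw vww vw vww vww vw vww vww vw vww vw vww vww vw vww vww; concatenated:

vwvwwvwvwwvwwvwvwwvwvwwvwwvwvwwvwwvwvwwvwvwwvwwvwvwwvww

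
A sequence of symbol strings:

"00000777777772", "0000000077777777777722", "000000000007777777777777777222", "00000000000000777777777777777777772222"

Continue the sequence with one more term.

The n-th term is 3n-1 0's then 4n 7's then n-1 2's, where the shown terms are n = 2, 3, 4, 5.
For the next term, n = 6, so the run lengths are 17, 24, 5.

0000000000000000077777777777777777777777722222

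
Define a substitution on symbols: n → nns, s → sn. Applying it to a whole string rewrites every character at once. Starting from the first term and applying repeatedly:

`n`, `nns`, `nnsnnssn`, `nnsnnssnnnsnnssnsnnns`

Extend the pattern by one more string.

nnsnnssnnnsnnssnsnnnsnnsnnssnnnsnnssnsnnnssnnnsnnsnnssn

Replace each of the 21 characters of nnsnnssnnnsnnssnsnnns in place — nns nns sn nns nns sn sn nns nns nns sn nns nns sn sn nns sn nns nns nns sn — and concatenate.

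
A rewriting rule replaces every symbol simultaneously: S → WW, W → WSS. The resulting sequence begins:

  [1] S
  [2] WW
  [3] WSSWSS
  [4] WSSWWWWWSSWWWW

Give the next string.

WSSWWWWWSSWSSWSSWSSWSSWWWWWSSWSSWSSWSS

Replace each of the 14 characters of WSSWWWWWSSWWWW in place — WSS WW WW WSS WSS WSS WSS WSS WW WW WSS WSS WSS WSS — and concatenate.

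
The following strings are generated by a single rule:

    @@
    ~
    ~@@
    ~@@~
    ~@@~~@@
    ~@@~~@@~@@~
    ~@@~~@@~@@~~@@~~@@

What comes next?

Each term (from the third on) is the previous term followed by the one before it: term 3 = ~·@@ = ~@@.
Continuing: ~@@~~@@~@@~~@@~~@@ · ~@@~~@@~@@~ gives term 8.

~@@~~@@~@@~~@@~~@@~@@~~@@~@@~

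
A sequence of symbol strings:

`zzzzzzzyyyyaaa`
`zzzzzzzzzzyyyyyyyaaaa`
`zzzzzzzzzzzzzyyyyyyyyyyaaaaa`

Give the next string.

zzzzzzzzzzzzzzzzyyyyyyyyyyyyyaaaaaa

Term n consists of 3n+1 z's, followed by 3n-2 y's, followed by n+1 a's, where the shown terms are n = 2, 3, 4.
For the next term, n = 5, so the run lengths are 16, 13, 6.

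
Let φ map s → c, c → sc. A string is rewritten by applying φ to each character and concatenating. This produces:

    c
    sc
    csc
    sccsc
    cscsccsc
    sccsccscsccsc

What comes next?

φ(sccsccscsccsc) expands symbol-by-symbol to c sc sc c sc sc c sc c sc sc c sc; joining the 13 pieces gives the next term.

cscsccscsccsccscsccsc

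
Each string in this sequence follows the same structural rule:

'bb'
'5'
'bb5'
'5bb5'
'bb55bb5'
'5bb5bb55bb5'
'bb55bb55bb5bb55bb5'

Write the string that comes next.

Each term (from the third on) is the two preceding terms concatenated in order: term 3 = bb·5 = bb5.
So term 8 is 5bb5bb55bb5·bb55bb55bb5bb55bb5.

5bb5bb55bb5bb55bb55bb5bb55bb5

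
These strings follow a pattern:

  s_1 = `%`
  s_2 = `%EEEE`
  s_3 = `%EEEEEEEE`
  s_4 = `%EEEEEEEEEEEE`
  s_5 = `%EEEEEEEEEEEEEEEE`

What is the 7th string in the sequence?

%EEEEEEEEEEEEEEEEEEEEEEEE

Every step adds EEEE to the end: s(k+1) = s(k)·EEEE.
From %EEEEEEEEEEEEEEEE, 2 further steps: %EEEEEEEEEEEEEEEE → %EEEEEEEEEEEEEEEEEEEE → (answer).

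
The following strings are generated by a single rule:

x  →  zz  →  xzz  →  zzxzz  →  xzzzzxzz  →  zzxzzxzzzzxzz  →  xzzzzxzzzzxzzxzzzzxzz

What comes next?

zzxzzxzzzzxzzxzzzzxzzzzxzzxzzzzxzz

From term 3 onward, concatenate the second-to-last term with the last: x·zz = xzz, zz·xzz = zzxzz, …
The next term joins zzxzzxzzzzxzz and xzzzzxzzzzxzzxzzzzxzz.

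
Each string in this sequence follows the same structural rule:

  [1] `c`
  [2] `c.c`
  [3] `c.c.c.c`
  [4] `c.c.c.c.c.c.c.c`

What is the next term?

c.c.c.c.c.c.c.c.c.c.c.c.c.c.c.c

Each string is two copies of the previous one joined by '.'.
So the next term is two copies of c.c.c.c.c.c.c.c with '.' between the halves.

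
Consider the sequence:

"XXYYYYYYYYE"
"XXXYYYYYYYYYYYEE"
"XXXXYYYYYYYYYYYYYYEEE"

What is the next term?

The n-th term is n X's then 3n+2 Y's then n-1 E's, where the shown terms are n = 2, 3, 4.
Setting n = 5 gives 5, 17, 4 characters in each block.

XXXXXYYYYYYYYYYYYYYYYYEEEE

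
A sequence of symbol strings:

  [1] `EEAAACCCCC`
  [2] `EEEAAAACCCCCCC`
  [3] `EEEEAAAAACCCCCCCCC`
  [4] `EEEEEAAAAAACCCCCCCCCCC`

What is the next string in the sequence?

EEEEEEAAAAAAACCCCCCCCCCCCC

Term n consists of n-1 E's, followed by n A's, followed by 2n-1 C's, where the shown terms are n = 3, 4, 5, 6.
For the next term, n = 7, so the run lengths are 6, 7, 13.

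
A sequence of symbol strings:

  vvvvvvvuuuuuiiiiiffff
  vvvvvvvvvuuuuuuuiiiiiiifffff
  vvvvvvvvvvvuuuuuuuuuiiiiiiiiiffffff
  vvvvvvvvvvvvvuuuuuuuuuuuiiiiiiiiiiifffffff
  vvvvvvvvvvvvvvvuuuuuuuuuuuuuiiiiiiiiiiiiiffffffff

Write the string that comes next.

vvvvvvvvvvvvvvvvvuuuuuuuuuuuuuuuiiiiiiiiiiiiiiifffffffff

The n-th term is 2n+1 v's then 2n-1 u's then 2n-1 i's then n+1 f's, where the shown terms are n = 3, 4, 5, 6, 7.
Setting n = 8 gives 17, 15, 15, 9 characters in each block.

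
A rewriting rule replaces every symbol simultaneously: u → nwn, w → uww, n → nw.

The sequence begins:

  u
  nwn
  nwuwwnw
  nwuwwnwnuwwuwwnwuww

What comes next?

nwuwwnwnuwwuwwnwuwwnwnwnuwwuwwnwnuwwuwwnwuwwnwnuwwuww

Replace each of the 19 characters of nwuwwnwnuwwuwwnwuww in place — nw uww nwn uww uww nw uww nw nwn uww uww nwn uww uww nw uww nwn uww uww — and concatenate.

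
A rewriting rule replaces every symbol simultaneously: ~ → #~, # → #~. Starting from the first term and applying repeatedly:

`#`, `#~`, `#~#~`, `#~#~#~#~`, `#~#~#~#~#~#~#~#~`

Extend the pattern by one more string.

#~#~#~#~#~#~#~#~#~#~#~#~#~#~#~#~

Replace each of the 16 characters of #~#~#~#~#~#~#~#~ in place — #~ #~ #~ #~ #~ #~ #~ #~ #~ #~ #~ #~ #~ #~ #~ #~ — and concatenate.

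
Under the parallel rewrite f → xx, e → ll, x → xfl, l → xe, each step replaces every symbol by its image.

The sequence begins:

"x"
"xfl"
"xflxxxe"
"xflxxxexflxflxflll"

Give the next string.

Rewriting the 18 symbols of xflxxxexflxflxflll one by one yields xfl xx xe xfl xfl xfl ll xfl xx xe xfl xx xe xfl xx xe xe xe; concatenated:

xflxxxexflxflxflllxflxxxexflxxxexflxxxexexe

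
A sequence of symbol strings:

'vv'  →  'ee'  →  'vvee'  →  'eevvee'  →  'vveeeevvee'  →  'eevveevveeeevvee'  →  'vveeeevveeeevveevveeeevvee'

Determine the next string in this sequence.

eevveevveeeevveevveeeevveeeevveevveeeevvee

From term 3 onward, concatenate the second-to-last term with the last: vv·ee = vvee, ee·vvee = eevvee, …
Continuing: eevveevveeeevvee · vveeeevveeeevveevveeeevvee gives term 8.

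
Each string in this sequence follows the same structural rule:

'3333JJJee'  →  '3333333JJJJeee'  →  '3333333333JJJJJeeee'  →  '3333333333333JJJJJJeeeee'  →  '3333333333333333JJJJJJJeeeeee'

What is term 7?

The n-th term is 3n+1 3's then n+2 J's then n+1 e's (n = 1, 2, …).
At n = 7 the blocks have lengths 22, 9, 8.

3333333333333333333333JJJJJJJJJeeeeeeee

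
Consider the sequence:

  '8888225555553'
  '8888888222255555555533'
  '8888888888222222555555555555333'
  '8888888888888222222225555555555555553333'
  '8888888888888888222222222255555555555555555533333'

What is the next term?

Each string has the form 8^{3n+1} 2^{2n} 5^{3n+3} 3^{n} (n = 1, 2, …).
At n = 6 the blocks have lengths 19, 12, 21, 6.

8888888888888888888222222222222555555555555555555555333333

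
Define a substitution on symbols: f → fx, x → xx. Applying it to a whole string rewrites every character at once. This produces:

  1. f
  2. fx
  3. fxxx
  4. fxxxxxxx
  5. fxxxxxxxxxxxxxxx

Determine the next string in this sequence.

Applying the rule to each of the 16 symbols of fxxxxxxxxxxxxxxx gives the pieces fx xx xx xx xx xx xx xx xx xx xx xx xx xx xx xx, which concatenate to the answer.

fxxxxxxxxxxxxxxxxxxxxxxxxxxxxxxx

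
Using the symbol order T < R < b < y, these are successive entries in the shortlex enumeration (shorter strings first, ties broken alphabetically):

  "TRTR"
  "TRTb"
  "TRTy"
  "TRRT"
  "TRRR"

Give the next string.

TRRb

Find the rightmost character of TRRR below y, bump it to the next letter, and reset everything to its right to T.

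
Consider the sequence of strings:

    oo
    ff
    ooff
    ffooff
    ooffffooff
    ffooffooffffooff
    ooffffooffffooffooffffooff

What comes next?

Each term (from the third on) is the two preceding terms concatenated in order: term 3 = oo·ff = ooff.
The next term joins ffooffooffffooff and ooffffooffffooffooffffooff.

ffooffooffffooffooffffooffffooffooffffooff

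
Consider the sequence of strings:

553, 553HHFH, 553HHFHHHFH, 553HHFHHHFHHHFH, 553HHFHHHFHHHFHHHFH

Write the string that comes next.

553HHFHHHFHHHFHHHFHHHFH

The strings grow by a fixed suffix HHFH each time.
One more step from 553HHFHHHFHHHFHHHFH gives the answer.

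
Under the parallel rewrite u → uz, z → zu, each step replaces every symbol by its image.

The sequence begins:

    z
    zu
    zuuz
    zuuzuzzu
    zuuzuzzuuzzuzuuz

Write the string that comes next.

Replace each of the 16 characters of zuuzuzzuuzzuzuuz in place — zu uz uz zu uz zu zu uz uz zu zu uz zu uz uz zu — and concatenate.

zuuzuzzuuzzuzuuzuzzuzuuzzuuzuzzu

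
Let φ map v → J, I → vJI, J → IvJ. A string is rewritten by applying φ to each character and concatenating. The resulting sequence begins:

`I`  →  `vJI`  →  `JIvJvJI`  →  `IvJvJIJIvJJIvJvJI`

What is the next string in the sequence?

Replace each of the 17 characters of IvJvJIJIvJJIvJvJI in place — vJI J IvJ J IvJ vJI IvJ vJI J IvJ IvJ vJI J IvJ J IvJ vJI — and concatenate.

vJIJIvJJIvJvJIIvJvJIJIvJIvJvJIJIvJJIvJvJI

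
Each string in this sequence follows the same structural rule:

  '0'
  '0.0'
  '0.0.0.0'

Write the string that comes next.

Every step duplicates the string with '.' between the halves.
Doubling 0.0.0.0 with '.' between the halves:

0.0.0.0.0.0.0.0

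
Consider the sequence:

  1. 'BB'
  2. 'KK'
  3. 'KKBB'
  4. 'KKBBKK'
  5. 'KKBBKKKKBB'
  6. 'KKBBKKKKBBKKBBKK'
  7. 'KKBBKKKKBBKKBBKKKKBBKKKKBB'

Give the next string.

This is a Fibonacci-style word recurrence s(k) = s(k−1)·s(k−2): e.g. KK·BB = KKBB.
The next term joins KKBBKKKKBBKKBBKKKKBBKKKKBB and KKBBKKKKBBKKBBKK.

KKBBKKKKBBKKBBKKKKBBKKKKBBKKBBKKKKBBKKBBKK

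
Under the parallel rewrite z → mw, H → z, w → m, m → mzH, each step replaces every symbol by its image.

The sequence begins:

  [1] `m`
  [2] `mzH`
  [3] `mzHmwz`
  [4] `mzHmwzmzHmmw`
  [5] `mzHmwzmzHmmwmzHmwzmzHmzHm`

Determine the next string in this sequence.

Rewriting the 25 symbols of mzHmwzmzHmmwmzHmwzmzHmzHm one by one yields mzH mw z mzH m mw mzH mw z mzH mzH m mzH mw z mzH m mw mzH mw z mzH mw z mzH; concatenated:

mzHmwzmzHmmwmzHmwzmzHmzHmmzHmwzmzHmmwmzHmwzmzHmwzmzH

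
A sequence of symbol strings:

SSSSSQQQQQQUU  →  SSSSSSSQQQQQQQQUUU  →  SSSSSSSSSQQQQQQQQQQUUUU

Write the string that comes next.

The n-th term is 2n-1 S's then 2n Q's then n-1 U's, where the shown terms are n = 3, 4, 5.
For the next term, n = 6, so the run lengths are 11, 12, 5.

SSSSSSSSSSSQQQQQQQQQQQQUUUUU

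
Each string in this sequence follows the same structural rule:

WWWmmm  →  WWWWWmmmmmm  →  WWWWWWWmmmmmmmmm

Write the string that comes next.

Reading off run lengths: W runs 3, 5, 7; m runs 3, 6, 9 — each is linear in n (n = 1, 2, …).
Setting n = 4 gives 9, 12 characters in each block.

WWWWWWWWWmmmmmmmmmmmm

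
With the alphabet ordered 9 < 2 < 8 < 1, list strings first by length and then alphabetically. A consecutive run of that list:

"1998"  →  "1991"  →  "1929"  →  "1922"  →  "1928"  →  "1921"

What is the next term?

1989

Find the rightmost character of 1921 below 1, bump it to the next letter, and reset everything to its right to 9.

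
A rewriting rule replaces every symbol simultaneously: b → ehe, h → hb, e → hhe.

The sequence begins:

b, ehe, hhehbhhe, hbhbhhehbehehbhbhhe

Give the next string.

Applying the rule to each of the 19 symbols of hbhbhhehbehehbhbhhe gives the pieces hb ehe hb ehe hb hb hhe hb ehe hhe hb hhe hb ehe hb ehe hb hb hhe, which concatenate to the answer.

hbehehbehehbhbhhehbehehhehbhhehbehehbehehbhbhhe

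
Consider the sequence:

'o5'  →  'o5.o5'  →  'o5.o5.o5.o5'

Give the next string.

Every step duplicates the string with '.' between the halves.
Doubling o5.o5.o5.o5 with '.' between the halves:

o5.o5.o5.o5.o5.o5.o5.o5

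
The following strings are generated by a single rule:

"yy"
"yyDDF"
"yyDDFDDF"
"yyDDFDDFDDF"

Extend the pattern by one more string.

yyDDFDDFDDFDDF

The strings grow by a fixed suffix DDF each time.
One more step from yyDDFDDFDDF gives the answer.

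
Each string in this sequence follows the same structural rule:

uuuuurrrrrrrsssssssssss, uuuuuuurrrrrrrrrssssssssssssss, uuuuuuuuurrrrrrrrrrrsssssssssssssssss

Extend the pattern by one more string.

uuuuuuuuuuurrrrrrrrrrrrrssssssssssssssssssss

Term n consists of 2n-1 u's, followed by 2n+1 r's, followed by 3n+2 s's, where the shown terms are n = 3, 4, 5.
At n = 6 the blocks have lengths 11, 13, 20.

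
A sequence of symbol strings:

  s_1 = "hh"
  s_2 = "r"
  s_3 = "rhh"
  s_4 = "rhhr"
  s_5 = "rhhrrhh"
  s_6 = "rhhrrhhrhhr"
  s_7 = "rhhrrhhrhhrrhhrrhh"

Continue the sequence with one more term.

Each term (from the third on) is the previous term followed by the one before it: term 3 = r·hh = rhh.
Continuing: rhhrrhhrhhrrhhrrhh · rhhrrhhrhhr gives term 8.

rhhrrhhrhhrrhhrrhhrhhrrhhrhhr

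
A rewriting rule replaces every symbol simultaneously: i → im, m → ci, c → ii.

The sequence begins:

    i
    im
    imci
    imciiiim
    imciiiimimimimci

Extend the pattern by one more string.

imciiiimimimimciimciimciimciiiim

Replace each of the 16 characters of imciiiimimimimci in place — im ci ii im im im im ci im ci im ci im ci ii im — and concatenate.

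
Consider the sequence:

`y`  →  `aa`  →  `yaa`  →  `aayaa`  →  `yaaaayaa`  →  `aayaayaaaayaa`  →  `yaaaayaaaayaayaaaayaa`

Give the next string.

From term 3 onward, concatenate the second-to-last term with the last: y·aa = yaa, aa·yaa = aayaa, …
Continuing: aayaayaaaayaa · yaaaayaaaayaayaaaayaa gives term 8.

aayaayaaaayaayaaaayaaaayaayaaaayaa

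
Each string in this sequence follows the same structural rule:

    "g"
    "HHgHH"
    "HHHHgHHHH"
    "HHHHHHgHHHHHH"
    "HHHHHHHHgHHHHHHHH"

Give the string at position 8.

HHHHHHHHHHHHHHgHHHHHHHHHHHHHH

Each term wraps the previous one in HH on the left and HH on the right.
From HHHHHHHHgHHHHHHHH, 3 further steps: HHHHHHHHgHHHHHHHH → HHHHHHHHHHgHHHHHHHHHH → HHHHHHHHHHHHgHHHHHHHHHHHH → (answer).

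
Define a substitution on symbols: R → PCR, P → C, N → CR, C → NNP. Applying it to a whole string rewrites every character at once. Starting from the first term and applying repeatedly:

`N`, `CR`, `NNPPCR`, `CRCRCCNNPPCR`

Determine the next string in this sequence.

Apply φ to CRCRCCNNPPCR symbol by symbol: C→NNP, R→PCR, C→NNP, R→PCR, C→NNP, C→NNP, N→CR, N→CR, P→C, P→C, C→NNP, R→PCR; joined: NNP PCR NNP PCR NNP NNP CR CR C C NNP PCR.

NNPPCRNNPPCRNNPNNPCRCRCCNNPPCR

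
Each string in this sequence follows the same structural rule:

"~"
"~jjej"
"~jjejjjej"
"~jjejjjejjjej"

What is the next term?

The strings grow by a fixed suffix jjej each time.
Applying this once more to ~jjejjjejjjej:

~jjejjjejjjejjjej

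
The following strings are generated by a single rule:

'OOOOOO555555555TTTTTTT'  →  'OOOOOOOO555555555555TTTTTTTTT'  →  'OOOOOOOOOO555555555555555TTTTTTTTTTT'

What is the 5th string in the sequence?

OOOOOOOOOOOOOO555555555555555555555TTTTTTTTTTTTTTT

The n-th term is 2n O's then 3n 5's then 2n+1 T's, where the shown terms are n = 3, 4, 5.
At n = 7 the blocks have lengths 14, 21, 15.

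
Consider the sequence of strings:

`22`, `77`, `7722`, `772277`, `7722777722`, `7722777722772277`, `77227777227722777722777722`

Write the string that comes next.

This is a Fibonacci-style word recurrence s(k) = s(k−1)·s(k−2): e.g. 77·22 = 7722.
So term 8 is 77227777227722777722777722·7722777722772277.

772277772277227777227777227722777722772277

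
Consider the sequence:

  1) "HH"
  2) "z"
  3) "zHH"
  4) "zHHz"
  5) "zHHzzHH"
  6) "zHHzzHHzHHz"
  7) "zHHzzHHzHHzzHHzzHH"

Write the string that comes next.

zHHzzHHzHHzzHHzzHHzHHzzHHzHHz

Each term (from the third on) is the previous term followed by the one before it: term 3 = z·HH = zHH.
Continuing: zHHzzHHzHHzzHHzzHH · zHHzzHHzHHz gives term 8.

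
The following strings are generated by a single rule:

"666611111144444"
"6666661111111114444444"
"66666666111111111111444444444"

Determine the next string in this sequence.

Reading off run lengths: 6 runs 4, 6, 8; 1 runs 6, 9, 12; 4 runs 5, 7, 9 — each is linear in n (n = 1, 2, …).
At n = 4 the blocks have lengths 10, 15, 11.

666666666611111111111111144444444444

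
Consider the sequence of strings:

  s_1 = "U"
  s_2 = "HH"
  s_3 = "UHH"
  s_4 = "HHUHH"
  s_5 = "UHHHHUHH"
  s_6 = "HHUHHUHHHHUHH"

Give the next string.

UHHHHUHHHHUHHUHHHHUHH

This is a Fibonacci-style word recurrence s(k) = s(k−2)·s(k−1): e.g. U·HH = UHH.
So term 7 is UHHHHUHH·HHUHHUHHHHUHH.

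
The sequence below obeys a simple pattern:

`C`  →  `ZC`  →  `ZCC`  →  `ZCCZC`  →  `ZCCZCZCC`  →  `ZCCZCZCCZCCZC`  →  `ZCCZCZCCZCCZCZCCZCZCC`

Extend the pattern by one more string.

This is a Fibonacci-style word recurrence s(k) = s(k−1)·s(k−2): e.g. ZC·C = ZCC.
The next term joins ZCCZCZCCZCCZCZCCZCZCC and ZCCZCZCCZCCZC.

ZCCZCZCCZCCZCZCCZCZCCZCCZCZCCZCCZC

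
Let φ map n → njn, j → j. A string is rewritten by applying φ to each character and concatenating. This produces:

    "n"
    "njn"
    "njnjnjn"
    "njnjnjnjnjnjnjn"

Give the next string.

Replace each of the 15 characters of njnjnjnjnjnjnjn in place — njn j njn j njn j njn j njn j njn j njn j njn — and concatenate.

njnjnjnjnjnjnjnjnjnjnjnjnjnjnjn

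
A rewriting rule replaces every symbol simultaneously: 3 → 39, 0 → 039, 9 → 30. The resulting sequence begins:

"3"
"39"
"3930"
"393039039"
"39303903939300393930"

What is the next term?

Replace each of the 20 characters of 39303903939300393930 in place — 39 30 39 039 39 30 039 39 30 39 30 39 039 039 39 30 39 30 39 039 — and concatenate.

393039039393003939303930390390393930393039039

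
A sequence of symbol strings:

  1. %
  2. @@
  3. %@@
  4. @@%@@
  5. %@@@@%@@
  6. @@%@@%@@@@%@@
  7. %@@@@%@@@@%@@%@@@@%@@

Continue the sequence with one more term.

@@%@@%@@@@%@@%@@@@%@@@@%@@%@@@@%@@

Each term (from the third on) is the two preceding terms concatenated in order: term 3 = %·@@ = %@@.
Continuing: @@%@@%@@@@%@@ · %@@@@%@@@@%@@%@@@@%@@ gives term 8.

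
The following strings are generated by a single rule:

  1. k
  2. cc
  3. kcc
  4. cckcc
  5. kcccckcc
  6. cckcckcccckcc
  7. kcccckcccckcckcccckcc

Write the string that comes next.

Each term (from the third on) is the two preceding terms concatenated in order: term 3 = k·cc = kcc.
The next term joins cckcckcccckcc and kcccckcccckcckcccckcc.

cckcckcccckcckcccckcccckcckcccckcc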